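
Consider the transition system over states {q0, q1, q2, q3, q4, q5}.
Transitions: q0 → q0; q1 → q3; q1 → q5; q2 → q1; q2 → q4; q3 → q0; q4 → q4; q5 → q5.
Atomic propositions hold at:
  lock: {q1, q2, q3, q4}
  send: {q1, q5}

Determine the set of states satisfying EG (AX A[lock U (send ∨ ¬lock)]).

Sat(¬lock) = {q0, q5}
Sat(send ∨ ¬lock) = {q0, q1, q5}
A[lock U (send ∨ ¬lock)]: least fixpoint, start Z0 = Sat((send ∨ ¬lock)) = {q0, q1, q5}, add states in Sat(lock) with every successor in Z. Z1 = {q0, q1, q3, q5}; fixed.
Sat(A[lock U (send ∨ ¬lock)]) = {q0, q1, q3, q5}
Sat(AX A[lock U (send ∨ ¬lock)]) = {s : every successor in {q0, q1, q3, q5}} = {q0, q1, q3, q5}
EG (AX A[lock U (send ∨ ¬lock)]): greatest fixpoint, start Z0 = {q0, q1, q3, q5}, keep only states in Sat with some successor in Z. Already a fixed point.
Sat(EG (AX A[lock U (send ∨ ¬lock)])) = {q0, q1, q3, q5}

{q0, q1, q3, q5}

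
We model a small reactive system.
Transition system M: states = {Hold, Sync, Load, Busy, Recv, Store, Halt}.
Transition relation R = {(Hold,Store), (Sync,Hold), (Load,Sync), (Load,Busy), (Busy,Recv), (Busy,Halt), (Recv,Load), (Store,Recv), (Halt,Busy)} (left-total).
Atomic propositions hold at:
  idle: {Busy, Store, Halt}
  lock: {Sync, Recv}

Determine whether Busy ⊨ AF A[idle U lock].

A[idle U lock]: least fixpoint, start Z0 = Sat(lock) = {Sync, Recv}, add states in Sat(idle) with every successor in Z. Z1 = {Sync, Recv, Store}; fixed.
Sat(A[idle U lock]) = {Sync, Recv, Store}
AF A[idle U lock]: least fixpoint, start Z0 = {Sync, Recv, Store}, add states with every successor in Z. Z1 = {Hold, Sync, Recv, Store}; fixed.
Sat(AF A[idle U lock]) = {Hold, Sync, Recv, Store}
Busy ∉ Sat(AF A[idle U lock]) = {Hold, Sync, Recv, Store}, so the formula does not hold at Busy.

No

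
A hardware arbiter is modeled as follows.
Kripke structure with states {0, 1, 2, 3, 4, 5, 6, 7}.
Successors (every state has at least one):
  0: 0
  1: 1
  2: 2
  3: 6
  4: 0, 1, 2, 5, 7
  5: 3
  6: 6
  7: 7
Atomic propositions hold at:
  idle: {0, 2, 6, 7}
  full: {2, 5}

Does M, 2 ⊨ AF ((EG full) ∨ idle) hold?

Yes

EG full: greatest fixpoint, start Z0 = {2, 5}, keep only states in Sat with some successor in Z. Z1 = {2}; fixed.
Sat(EG full) = {2}
Sat((EG full) ∨ idle) = {0, 2, 6, 7}
AF ((EG full) ∨ idle): least fixpoint, start Z0 = {0, 2, 6, 7}, add states with every successor in Z. Z1 = {0, 2, 3, 6, 7}; Z2 = {0, 2, 3, 5, 6, 7}; fixed.
Sat(AF ((EG full) ∨ idle)) = {0, 2, 3, 5, 6, 7}
2 ∈ Sat(AF ((EG full) ∨ idle)) = {0, 2, 3, 5, 6, 7}, so the formula holds at 2.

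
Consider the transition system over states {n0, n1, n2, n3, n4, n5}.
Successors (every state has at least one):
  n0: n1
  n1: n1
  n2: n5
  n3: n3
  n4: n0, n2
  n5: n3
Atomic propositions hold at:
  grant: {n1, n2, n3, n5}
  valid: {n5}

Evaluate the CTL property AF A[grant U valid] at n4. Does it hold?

A[grant U valid]: least fixpoint, start Z0 = Sat(valid) = {n5}, add states in Sat(grant) with every successor in Z. Z1 = {n2, n5}; fixed.
Sat(A[grant U valid]) = {n2, n5}
AF A[grant U valid]: least fixpoint, start Z0 = {n2, n5}, add states with every successor in Z. Already a fixed point.
Sat(AF A[grant U valid]) = {n2, n5}
n4 ∉ Sat(AF A[grant U valid]) = {n2, n5}, so the formula does not hold at n4.

No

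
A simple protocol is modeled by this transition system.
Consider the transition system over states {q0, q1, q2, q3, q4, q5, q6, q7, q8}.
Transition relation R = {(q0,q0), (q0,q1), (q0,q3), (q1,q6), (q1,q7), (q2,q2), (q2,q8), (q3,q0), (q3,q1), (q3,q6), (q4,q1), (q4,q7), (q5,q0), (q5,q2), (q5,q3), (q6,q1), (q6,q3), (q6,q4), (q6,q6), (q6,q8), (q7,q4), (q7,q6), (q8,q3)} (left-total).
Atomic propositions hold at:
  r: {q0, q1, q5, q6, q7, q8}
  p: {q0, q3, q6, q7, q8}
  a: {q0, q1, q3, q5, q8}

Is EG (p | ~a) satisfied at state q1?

Sat(~a) = {q2, q4, q6, q7}
Sat(p | ~a) = {q0, q2, q3, q4, q6, q7, q8}
EG (p | ~a): greatest fixpoint, start Z0 = {q0, q2, q3, q4, q6, q7, q8}, keep only states in Sat with some successor in Z. Already a fixed point.
Sat(EG (p | ~a)) = {q0, q2, q3, q4, q6, q7, q8}
q1 ∉ Sat(EG (p | ~a)) = {q0, q2, q3, q4, q6, q7, q8}, so the formula does not hold at q1.

No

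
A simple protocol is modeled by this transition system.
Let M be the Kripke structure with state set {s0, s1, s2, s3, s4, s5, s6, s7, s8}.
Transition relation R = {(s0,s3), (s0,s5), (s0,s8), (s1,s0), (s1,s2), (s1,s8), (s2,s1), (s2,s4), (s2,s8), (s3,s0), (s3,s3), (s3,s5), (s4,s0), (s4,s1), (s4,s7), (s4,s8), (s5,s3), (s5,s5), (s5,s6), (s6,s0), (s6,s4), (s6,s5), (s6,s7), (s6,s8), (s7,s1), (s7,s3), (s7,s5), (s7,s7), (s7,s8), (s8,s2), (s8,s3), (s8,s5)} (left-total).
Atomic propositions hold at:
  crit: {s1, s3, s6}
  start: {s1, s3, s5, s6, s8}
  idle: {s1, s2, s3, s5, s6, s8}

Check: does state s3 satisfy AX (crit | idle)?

No

Sat(crit | idle) = {s1, s2, s3, s5, s6, s8}
Sat(AX (crit | idle)) = {s : every successor in {s1, s2, s3, s5, s6, s8}} = {s0, s5, s8}
s3 ∉ Sat(AX (crit | idle)) = {s0, s5, s8}, so the formula does not hold at s3.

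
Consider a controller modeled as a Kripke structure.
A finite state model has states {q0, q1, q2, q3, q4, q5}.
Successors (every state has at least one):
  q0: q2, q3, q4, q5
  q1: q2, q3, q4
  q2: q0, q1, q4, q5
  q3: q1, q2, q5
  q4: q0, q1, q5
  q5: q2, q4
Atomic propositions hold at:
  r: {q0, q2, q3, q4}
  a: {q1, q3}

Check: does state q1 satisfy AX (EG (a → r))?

Yes

Sat(a → r) = {q0, q2, q3, q4, q5}
EG (a → r): greatest fixpoint, start Z0 = {q0, q2, q3, q4, q5}, keep only states in Sat with some successor in Z. Already a fixed point.
Sat(EG (a → r)) = {q0, q2, q3, q4, q5}
Sat(AX (EG (a → r))) = {s : every successor in {q0, q2, q3, q4, q5}} = {q0, q1, q5}
q1 ∈ Sat(AX (EG (a → r))) = {q0, q1, q5}, so the formula holds at q1.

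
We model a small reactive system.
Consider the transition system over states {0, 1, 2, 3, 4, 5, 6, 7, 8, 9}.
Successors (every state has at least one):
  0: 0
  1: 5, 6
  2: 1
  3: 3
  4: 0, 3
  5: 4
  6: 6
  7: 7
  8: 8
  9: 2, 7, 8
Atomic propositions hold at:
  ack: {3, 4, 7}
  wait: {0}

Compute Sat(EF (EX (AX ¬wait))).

Sat(¬wait) = {1, 2, 3, 4, 5, 6, 7, 8, 9}
Sat(AX ¬wait) = {s : every successor in {1, 2, 3, 4, 5, 6, 7, 8, 9}} = {1, 2, 3, 5, 6, 7, 8, 9}
Sat(EX (AX ¬wait)) = {s : some successor in {1, 2, 3, 5, 6, 7, 8, 9}} = {1, 2, 3, 4, 6, 7, 8, 9}
EF (EX (AX ¬wait)): least fixpoint, start Z0 = {1, 2, 3, 4, 6, 7, 8, 9}, add states with some successor in Z. Z1 = {1, 2, 3, 4, 5, 6, 7, 8, 9}; fixed.
Sat(EF (EX (AX ¬wait))) = {1, 2, 3, 4, 5, 6, 7, 8, 9}

{1, 2, 3, 4, 5, 6, 7, 8, 9}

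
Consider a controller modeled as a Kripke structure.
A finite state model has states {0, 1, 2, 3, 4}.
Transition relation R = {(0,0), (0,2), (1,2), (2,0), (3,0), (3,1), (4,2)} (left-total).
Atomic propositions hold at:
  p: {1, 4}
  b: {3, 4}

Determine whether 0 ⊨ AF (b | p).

No

Sat(b | p) = {1, 3, 4}
AF (b | p): least fixpoint, start Z0 = {1, 3, 4}, add states with every successor in Z. Already a fixed point.
Sat(AF (b | p)) = {1, 3, 4}
0 ∉ Sat(AF (b | p)) = {1, 3, 4}, so the formula does not hold at 0.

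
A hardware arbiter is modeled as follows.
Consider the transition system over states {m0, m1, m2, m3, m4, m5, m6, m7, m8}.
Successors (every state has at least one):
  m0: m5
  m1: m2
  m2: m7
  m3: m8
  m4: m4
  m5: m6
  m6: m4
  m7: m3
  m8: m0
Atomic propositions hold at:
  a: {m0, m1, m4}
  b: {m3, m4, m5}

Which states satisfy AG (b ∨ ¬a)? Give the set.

{m4, m5, m6}

Sat(¬a) = {m2, m3, m5, m6, m7, m8}
Sat(b ∨ ¬a) = {m2, m3, m4, m5, m6, m7, m8}
AG (b ∨ ¬a): greatest fixpoint, start Z0 = {m2, m3, m4, m5, m6, m7, m8}, keep only states in Sat with every successor in Z. Z1 = {m2, m3, m4, m5, m6, m7}; Z2 = {m2, m4, m5, m6, m7}; Z3 = {m2, m4, m5, m6}; Z4 = {m4, m5, m6}; fixed.
Sat(AG (b ∨ ¬a)) = {m4, m5, m6}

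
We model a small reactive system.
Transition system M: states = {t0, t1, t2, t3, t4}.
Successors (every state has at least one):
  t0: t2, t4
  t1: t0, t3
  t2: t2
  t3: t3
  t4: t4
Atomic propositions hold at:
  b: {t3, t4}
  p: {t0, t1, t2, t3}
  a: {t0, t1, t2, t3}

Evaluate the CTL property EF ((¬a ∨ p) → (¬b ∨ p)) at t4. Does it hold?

No

Sat(¬a) = {t4}
Sat(¬a ∨ p) = {t0, t1, t2, t3, t4}
Sat(¬b) = {t0, t1, t2}
Sat(¬b ∨ p) = {t0, t1, t2, t3}
Sat((¬a ∨ p) → (¬b ∨ p)) = {t0, t1, t2, t3}
EF ((¬a ∨ p) → (¬b ∨ p)): least fixpoint, start Z0 = {t0, t1, t2, t3}, add states with some successor in Z. Already a fixed point.
Sat(EF ((¬a ∨ p) → (¬b ∨ p))) = {t0, t1, t2, t3}
t4 ∉ Sat(EF ((¬a ∨ p) → (¬b ∨ p))) = {t0, t1, t2, t3}, so the formula does not hold at t4.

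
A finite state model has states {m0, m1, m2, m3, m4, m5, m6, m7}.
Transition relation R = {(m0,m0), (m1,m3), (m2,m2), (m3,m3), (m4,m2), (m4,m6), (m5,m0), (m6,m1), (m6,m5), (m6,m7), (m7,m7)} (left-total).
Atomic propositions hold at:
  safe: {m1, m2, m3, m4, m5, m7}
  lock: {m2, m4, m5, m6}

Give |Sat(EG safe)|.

EG safe: greatest fixpoint, start Z0 = {m1, m2, m3, m4, m5, m7}, keep only states in Sat with some successor in Z. Z1 = {m1, m2, m3, m4, m7}; fixed.
Sat(EG safe) = {m1, m2, m3, m4, m7}
|Sat(EG safe)| = |{m1, m2, m3, m4, m7}| = 5.

5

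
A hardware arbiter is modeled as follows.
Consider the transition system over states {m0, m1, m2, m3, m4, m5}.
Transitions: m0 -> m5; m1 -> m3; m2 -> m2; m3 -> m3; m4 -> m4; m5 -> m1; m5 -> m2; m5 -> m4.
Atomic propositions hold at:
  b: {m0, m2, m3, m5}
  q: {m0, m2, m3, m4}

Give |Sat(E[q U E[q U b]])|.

4

E[q U b]: least fixpoint, start Z0 = Sat(b) = {m0, m2, m3, m5}, add states in Sat(q) with some successor in Z. Already a fixed point.
Sat(E[q U b]) = {m0, m2, m3, m5}
E[q U E[q U b]]: least fixpoint, start Z0 = Sat(E[q U b]) = {m0, m2, m3, m5}, add states in Sat(q) with some successor in Z. Already a fixed point.
Sat(E[q U E[q U b]]) = {m0, m2, m3, m5}
|Sat(E[q U E[q U b]])| = |{m0, m2, m3, m5}| = 4.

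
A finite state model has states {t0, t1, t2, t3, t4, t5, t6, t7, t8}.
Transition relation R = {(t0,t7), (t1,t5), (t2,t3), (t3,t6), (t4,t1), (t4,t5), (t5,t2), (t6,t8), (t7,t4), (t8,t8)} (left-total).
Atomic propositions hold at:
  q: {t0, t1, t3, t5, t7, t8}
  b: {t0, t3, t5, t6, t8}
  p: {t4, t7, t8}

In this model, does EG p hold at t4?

No

EG p: greatest fixpoint, start Z0 = {t4, t7, t8}, keep only states in Sat with some successor in Z. Z1 = {t7, t8}; Z2 = {t8}; fixed.
Sat(EG p) = {t8}
t4 ∉ Sat(EG p) = {t8}, so the formula does not hold at t4.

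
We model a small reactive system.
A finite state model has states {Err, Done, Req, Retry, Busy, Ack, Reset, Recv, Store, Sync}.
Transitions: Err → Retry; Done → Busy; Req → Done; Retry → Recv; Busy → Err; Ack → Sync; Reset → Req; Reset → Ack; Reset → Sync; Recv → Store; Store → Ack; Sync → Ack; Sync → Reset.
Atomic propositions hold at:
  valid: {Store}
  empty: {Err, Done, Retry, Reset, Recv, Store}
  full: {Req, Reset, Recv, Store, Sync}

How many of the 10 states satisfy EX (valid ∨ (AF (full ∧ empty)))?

Sat(full ∧ empty) = {Reset, Recv, Store}
AF (full ∧ empty): least fixpoint, start Z0 = {Reset, Recv, Store}, add states with every successor in Z. Z1 = {Retry, Reset, Recv, Store}; Z2 = {Err, Retry, Reset, Recv, Store}; Z3 = {Err, Retry, Busy, Reset, Recv, Store}; Z4 = {Err, Done, Retry, Busy, Reset, Recv, Store}; Z5 = {Err, Done, Req, Retry, Busy, Reset, Recv, Store}; fixed.
Sat(AF (full ∧ empty)) = {Err, Done, Req, Retry, Busy, Reset, Recv, Store}
Sat(valid ∨ (AF (full ∧ empty))) = {Err, Done, Req, Retry, Busy, Reset, Recv, Store}
Sat(EX (valid ∨ (AF (full ∧ empty)))) = {s : some successor in {Err, Done, Req, Retry, Busy, Reset, Recv, Store}} = {Err, Done, Req, Retry, Busy, Reset, Recv, Sync}
|Sat(EX (valid ∨ (AF (full ∧ empty))))| = |{Err, Done, Req, Retry, Busy, Reset, Recv, Sync}| = 8.

8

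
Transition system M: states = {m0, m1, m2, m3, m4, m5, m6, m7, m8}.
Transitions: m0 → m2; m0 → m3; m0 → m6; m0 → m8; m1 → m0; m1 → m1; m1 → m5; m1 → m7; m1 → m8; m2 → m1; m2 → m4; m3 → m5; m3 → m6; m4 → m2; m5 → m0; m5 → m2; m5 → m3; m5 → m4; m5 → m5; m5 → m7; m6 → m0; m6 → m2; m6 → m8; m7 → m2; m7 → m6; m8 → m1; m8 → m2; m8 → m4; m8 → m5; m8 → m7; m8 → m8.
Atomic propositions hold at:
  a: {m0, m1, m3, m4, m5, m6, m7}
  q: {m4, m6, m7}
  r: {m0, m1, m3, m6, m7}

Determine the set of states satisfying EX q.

{m0, m1, m2, m3, m5, m7, m8}

Sat(EX q) = {s : some successor in {m4, m6, m7}} = {m0, m1, m2, m3, m5, m7, m8}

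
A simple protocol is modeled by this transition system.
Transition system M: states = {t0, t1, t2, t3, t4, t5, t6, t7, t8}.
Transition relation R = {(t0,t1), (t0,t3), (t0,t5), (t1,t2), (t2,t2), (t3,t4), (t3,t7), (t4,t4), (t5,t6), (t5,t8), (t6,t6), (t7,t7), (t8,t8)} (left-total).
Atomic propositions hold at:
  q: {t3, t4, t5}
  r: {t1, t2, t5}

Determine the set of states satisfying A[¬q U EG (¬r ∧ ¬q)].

Sat(¬q) = {t0, t1, t2, t6, t7, t8}
Sat(¬r) = {t0, t3, t4, t6, t7, t8}
Sat(¬r ∧ ¬q) = {t0, t6, t7, t8}
EG (¬r ∧ ¬q): greatest fixpoint, start Z0 = {t0, t6, t7, t8}, keep only states in Sat with some successor in Z. Z1 = {t6, t7, t8}; fixed.
Sat(EG (¬r ∧ ¬q)) = {t6, t7, t8}
A[¬q U EG (¬r ∧ ¬q)]: least fixpoint, start Z0 = Sat(EG (¬r ∧ ¬q)) = {t6, t7, t8}, add states in Sat(¬q) with every successor in Z. Already a fixed point.
Sat(A[¬q U EG (¬r ∧ ¬q)]) = {t6, t7, t8}

{t6, t7, t8}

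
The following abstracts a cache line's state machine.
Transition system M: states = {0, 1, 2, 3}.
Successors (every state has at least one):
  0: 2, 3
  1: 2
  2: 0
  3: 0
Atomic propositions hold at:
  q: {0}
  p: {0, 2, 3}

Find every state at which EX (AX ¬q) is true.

{2, 3}

Sat(¬q) = {1, 2, 3}
Sat(AX ¬q) = {s : every successor in {1, 2, 3}} = {0, 1}
Sat(EX (AX ¬q)) = {s : some successor in {0, 1}} = {2, 3}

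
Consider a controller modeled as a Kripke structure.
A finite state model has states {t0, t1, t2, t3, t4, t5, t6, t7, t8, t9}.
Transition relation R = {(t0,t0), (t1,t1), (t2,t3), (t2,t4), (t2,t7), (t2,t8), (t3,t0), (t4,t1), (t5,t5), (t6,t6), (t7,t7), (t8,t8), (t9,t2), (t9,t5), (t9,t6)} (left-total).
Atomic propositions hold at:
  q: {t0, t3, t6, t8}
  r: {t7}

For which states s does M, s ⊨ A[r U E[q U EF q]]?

{t0, t2, t3, t6, t8, t9}

EF q: least fixpoint, start Z0 = {t0, t3, t6, t8}, add states with some successor in Z. Z1 = {t0, t2, t3, t6, t8, t9}; fixed.
Sat(EF q) = {t0, t2, t3, t6, t8, t9}
E[q U EF q]: least fixpoint, start Z0 = Sat(EF q) = {t0, t2, t3, t6, t8, t9}, add states in Sat(q) with some successor in Z. Already a fixed point.
Sat(E[q U EF q]) = {t0, t2, t3, t6, t8, t9}
A[r U E[q U EF q]]: least fixpoint, start Z0 = Sat(E[q U EF q]) = {t0, t2, t3, t6, t8, t9}, add states in Sat(r) with every successor in Z. Already a fixed point.
Sat(A[r U E[q U EF q]]) = {t0, t2, t3, t6, t8, t9}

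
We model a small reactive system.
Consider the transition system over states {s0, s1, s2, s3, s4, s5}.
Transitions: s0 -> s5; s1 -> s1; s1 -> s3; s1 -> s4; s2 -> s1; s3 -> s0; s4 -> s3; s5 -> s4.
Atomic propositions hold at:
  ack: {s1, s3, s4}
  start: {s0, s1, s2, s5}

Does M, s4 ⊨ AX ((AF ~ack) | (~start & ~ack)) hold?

Yes

Sat(~ack) = {s0, s2, s5}
AF ~ack: least fixpoint, start Z0 = {s0, s2, s5}, add states with every successor in Z. Z1 = {s0, s2, s3, s5}; Z2 = {s0, s2, s3, s4, s5}; fixed.
Sat(AF ~ack) = {s0, s2, s3, s4, s5}
Sat(~start) = {s3, s4}
Sat(~start & ~ack) = ∅
Sat((AF ~ack) | (~start & ~ack)) = {s0, s2, s3, s4, s5}
Sat(AX ((AF ~ack) | (~start & ~ack))) = {s : every successor in {s0, s2, s3, s4, s5}} = {s0, s3, s4, s5}
s4 ∈ Sat(AX ((AF ~ack) | (~start & ~ack))) = {s0, s3, s4, s5}, so the formula holds at s4.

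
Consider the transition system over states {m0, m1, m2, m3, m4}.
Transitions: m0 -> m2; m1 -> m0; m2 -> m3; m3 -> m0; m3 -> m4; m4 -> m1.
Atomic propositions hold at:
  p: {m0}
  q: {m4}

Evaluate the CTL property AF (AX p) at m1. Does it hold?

Yes

Sat(AX p) = {s : every successor in {m0}} = {m1}
AF (AX p): least fixpoint, start Z0 = {m1}, add states with every successor in Z. Z1 = {m1, m4}; fixed.
Sat(AF (AX p)) = {m1, m4}
m1 ∈ Sat(AF (AX p)) = {m1, m4}, so the formula holds at m1.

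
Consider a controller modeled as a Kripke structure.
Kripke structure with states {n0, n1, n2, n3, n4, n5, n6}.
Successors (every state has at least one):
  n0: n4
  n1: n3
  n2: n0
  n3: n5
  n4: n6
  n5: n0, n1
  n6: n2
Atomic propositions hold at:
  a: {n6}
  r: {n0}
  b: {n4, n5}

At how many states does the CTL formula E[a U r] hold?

E[a U r]: least fixpoint, start Z0 = Sat(r) = {n0}, add states in Sat(a) with some successor in Z. Already a fixed point.
Sat(E[a U r]) = {n0}
|Sat(E[a U r])| = |{n0}| = 1.

1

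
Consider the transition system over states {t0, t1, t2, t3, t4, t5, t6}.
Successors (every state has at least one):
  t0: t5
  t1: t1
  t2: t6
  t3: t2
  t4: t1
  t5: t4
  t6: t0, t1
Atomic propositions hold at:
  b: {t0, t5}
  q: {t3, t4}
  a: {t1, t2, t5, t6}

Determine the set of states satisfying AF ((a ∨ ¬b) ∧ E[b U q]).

{t0, t3, t4, t5}

Sat(¬b) = {t1, t2, t3, t4, t6}
Sat(a ∨ ¬b) = {t1, t2, t3, t4, t5, t6}
E[b U q]: least fixpoint, start Z0 = Sat(q) = {t3, t4}, add states in Sat(b) with some successor in Z. Z1 = {t3, t4, t5}; Z2 = {t0, t3, t4, t5}; fixed.
Sat(E[b U q]) = {t0, t3, t4, t5}
Sat((a ∨ ¬b) ∧ E[b U q]) = {t3, t4, t5}
AF ((a ∨ ¬b) ∧ E[b U q]): least fixpoint, start Z0 = {t3, t4, t5}, add states with every successor in Z. Z1 = {t0, t3, t4, t5}; fixed.
Sat(AF ((a ∨ ¬b) ∧ E[b U q])) = {t0, t3, t4, t5}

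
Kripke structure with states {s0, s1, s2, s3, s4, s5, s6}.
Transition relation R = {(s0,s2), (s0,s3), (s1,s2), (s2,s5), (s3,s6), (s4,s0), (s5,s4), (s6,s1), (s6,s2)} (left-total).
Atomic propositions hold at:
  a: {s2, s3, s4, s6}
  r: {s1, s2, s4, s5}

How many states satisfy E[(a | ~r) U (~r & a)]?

4

Sat(~r) = {s0, s3, s6}
Sat(a | ~r) = {s0, s2, s3, s4, s6}
Sat(~r & a) = {s3, s6}
E[(a | ~r) U (~r & a)]: least fixpoint, start Z0 = Sat((~r & a)) = {s3, s6}, add states in Sat(a | ~r) with some successor in Z. Z1 = {s0, s3, s6}; Z2 = {s0, s3, s4, s6}; fixed.
Sat(E[(a | ~r) U (~r & a)]) = {s0, s3, s4, s6}
|Sat(E[(a | ~r) U (~r & a)])| = |{s0, s3, s4, s6}| = 4.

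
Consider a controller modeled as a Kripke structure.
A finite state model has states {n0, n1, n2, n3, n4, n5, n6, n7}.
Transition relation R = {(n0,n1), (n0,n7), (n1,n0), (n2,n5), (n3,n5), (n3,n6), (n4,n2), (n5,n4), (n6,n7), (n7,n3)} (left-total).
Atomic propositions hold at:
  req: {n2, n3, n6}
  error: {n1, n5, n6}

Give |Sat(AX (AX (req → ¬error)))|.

7

Sat(¬error) = {n0, n2, n3, n4, n7}
Sat(req → ¬error) = {n0, n1, n2, n3, n4, n5, n7}
Sat(AX (req → ¬error)) = {s : every successor in {n0, n1, n2, n3, n4, n5, n7}} = {n0, n1, n2, n4, n5, n6, n7}
Sat(AX (AX (req → ¬error))) = {s : every successor in {n0, n1, n2, n4, n5, n6, n7}} = {n0, n1, n2, n3, n4, n5, n6}
|Sat(AX (AX (req → ¬error)))| = |{n0, n1, n2, n3, n4, n5, n6}| = 7.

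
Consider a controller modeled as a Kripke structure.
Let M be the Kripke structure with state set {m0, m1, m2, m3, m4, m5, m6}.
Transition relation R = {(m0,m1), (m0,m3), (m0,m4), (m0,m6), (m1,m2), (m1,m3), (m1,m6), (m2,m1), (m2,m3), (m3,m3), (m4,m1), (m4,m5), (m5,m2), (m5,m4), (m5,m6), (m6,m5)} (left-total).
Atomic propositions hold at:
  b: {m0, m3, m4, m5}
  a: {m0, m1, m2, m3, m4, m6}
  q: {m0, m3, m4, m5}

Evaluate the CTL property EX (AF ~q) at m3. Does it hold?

No

Sat(~q) = {m1, m2, m6}
AF ~q: least fixpoint, start Z0 = {m1, m2, m6}, add states with every successor in Z. Already a fixed point.
Sat(AF ~q) = {m1, m2, m6}
Sat(EX (AF ~q)) = {s : some successor in {m1, m2, m6}} = {m0, m1, m2, m4, m5}
m3 ∉ Sat(EX (AF ~q)) = {m0, m1, m2, m4, m5}, so the formula does not hold at m3.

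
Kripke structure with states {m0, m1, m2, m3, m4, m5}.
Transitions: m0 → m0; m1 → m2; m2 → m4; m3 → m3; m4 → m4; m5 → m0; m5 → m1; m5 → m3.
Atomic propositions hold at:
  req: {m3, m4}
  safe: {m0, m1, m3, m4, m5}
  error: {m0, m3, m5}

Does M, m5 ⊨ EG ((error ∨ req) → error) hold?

Yes

Sat(error ∨ req) = {m0, m3, m4, m5}
Sat((error ∨ req) → error) = {m0, m1, m2, m3, m5}
EG ((error ∨ req) → error): greatest fixpoint, start Z0 = {m0, m1, m2, m3, m5}, keep only states in Sat with some successor in Z. Z1 = {m0, m1, m3, m5}; Z2 = {m0, m3, m5}; fixed.
Sat(EG ((error ∨ req) → error)) = {m0, m3, m5}
m5 ∈ Sat(EG ((error ∨ req) → error)) = {m0, m3, m5}, so the formula holds at m5.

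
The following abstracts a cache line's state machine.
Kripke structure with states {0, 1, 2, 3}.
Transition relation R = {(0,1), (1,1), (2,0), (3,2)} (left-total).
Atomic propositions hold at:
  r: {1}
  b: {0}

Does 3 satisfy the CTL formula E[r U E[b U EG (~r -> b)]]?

Sat(~r) = {0, 2, 3}
Sat(~r -> b) = {0, 1}
EG (~r -> b): greatest fixpoint, start Z0 = {0, 1}, keep only states in Sat with some successor in Z. Already a fixed point.
Sat(EG (~r -> b)) = {0, 1}
E[b U EG (~r -> b)]: least fixpoint, start Z0 = Sat(EG (~r -> b)) = {0, 1}, add states in Sat(b) with some successor in Z. Already a fixed point.
Sat(E[b U EG (~r -> b)]) = {0, 1}
E[r U E[b U EG (~r -> b)]]: least fixpoint, start Z0 = Sat(E[b U EG (~r -> b)]) = {0, 1}, add states in Sat(r) with some successor in Z. Already a fixed point.
Sat(E[r U E[b U EG (~r -> b)]]) = {0, 1}
3 ∉ Sat(E[r U E[b U EG (~r -> b)]]) = {0, 1}, so the formula does not hold at 3.

No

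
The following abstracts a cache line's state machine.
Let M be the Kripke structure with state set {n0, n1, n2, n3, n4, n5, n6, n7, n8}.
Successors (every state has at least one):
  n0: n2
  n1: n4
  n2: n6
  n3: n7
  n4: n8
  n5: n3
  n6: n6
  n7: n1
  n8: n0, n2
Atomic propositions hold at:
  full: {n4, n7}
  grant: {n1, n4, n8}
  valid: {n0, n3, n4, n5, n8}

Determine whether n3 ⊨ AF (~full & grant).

Sat(~full) = {n0, n1, n2, n3, n5, n6, n8}
Sat(~full & grant) = {n1, n8}
AF (~full & grant): least fixpoint, start Z0 = {n1, n8}, add states with every successor in Z. Z1 = {n1, n4, n7, n8}; Z2 = {n1, n3, n4, n7, n8}; Z3 = {n1, n3, n4, n5, n7, n8}; fixed.
Sat(AF (~full & grant)) = {n1, n3, n4, n5, n7, n8}
n3 ∈ Sat(AF (~full & grant)) = {n1, n3, n4, n5, n7, n8}, so the formula holds at n3.

Yes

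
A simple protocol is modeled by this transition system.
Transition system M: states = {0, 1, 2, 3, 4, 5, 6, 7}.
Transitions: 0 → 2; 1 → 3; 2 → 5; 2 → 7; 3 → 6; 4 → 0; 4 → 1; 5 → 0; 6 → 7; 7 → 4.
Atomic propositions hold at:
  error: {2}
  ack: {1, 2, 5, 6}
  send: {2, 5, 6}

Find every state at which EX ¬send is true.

Sat(¬send) = {0, 1, 3, 4, 7}
Sat(EX ¬send) = {s : some successor in {0, 1, 3, 4, 7}} = {1, 2, 4, 5, 6, 7}

{1, 2, 4, 5, 6, 7}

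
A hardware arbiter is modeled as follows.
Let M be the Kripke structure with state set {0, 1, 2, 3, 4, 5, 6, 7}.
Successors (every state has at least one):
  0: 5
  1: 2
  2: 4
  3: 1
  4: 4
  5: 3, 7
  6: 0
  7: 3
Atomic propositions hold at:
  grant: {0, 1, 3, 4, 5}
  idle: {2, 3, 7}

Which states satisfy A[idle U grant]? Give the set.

A[idle U grant]: least fixpoint, start Z0 = Sat(grant) = {0, 1, 3, 4, 5}, add states in Sat(idle) with every successor in Z. Z1 = {0, 1, 2, 3, 4, 5, 7}; fixed.
Sat(A[idle U grant]) = {0, 1, 2, 3, 4, 5, 7}

{0, 1, 2, 3, 4, 5, 7}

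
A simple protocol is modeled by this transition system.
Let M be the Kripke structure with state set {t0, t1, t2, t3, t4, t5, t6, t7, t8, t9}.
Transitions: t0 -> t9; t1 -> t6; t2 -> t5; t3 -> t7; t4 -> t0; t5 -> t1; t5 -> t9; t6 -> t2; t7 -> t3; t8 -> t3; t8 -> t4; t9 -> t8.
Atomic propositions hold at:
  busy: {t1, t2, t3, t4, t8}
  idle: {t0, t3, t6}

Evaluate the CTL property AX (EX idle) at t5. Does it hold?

No

Sat(EX idle) = {s : some successor in {t0, t3, t6}} = {t1, t4, t7, t8}
Sat(AX (EX idle)) = {s : every successor in {t1, t4, t7, t8}} = {t3, t9}
t5 ∉ Sat(AX (EX idle)) = {t3, t9}, so the formula does not hold at t5.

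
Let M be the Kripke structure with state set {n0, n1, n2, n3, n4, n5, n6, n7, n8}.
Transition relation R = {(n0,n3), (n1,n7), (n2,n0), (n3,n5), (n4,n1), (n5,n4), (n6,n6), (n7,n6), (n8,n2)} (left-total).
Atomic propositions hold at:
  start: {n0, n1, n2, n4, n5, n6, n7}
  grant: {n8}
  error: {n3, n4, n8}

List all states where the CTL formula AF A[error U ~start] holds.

{n0, n2, n3, n8}

Sat(~start) = {n3, n8}
A[error U ~start]: least fixpoint, start Z0 = Sat(~start) = {n3, n8}, add states in Sat(error) with every successor in Z. Already a fixed point.
Sat(A[error U ~start]) = {n3, n8}
AF A[error U ~start]: least fixpoint, start Z0 = {n3, n8}, add states with every successor in Z. Z1 = {n0, n3, n8}; Z2 = {n0, n2, n3, n8}; fixed.
Sat(AF A[error U ~start]) = {n0, n2, n3, n8}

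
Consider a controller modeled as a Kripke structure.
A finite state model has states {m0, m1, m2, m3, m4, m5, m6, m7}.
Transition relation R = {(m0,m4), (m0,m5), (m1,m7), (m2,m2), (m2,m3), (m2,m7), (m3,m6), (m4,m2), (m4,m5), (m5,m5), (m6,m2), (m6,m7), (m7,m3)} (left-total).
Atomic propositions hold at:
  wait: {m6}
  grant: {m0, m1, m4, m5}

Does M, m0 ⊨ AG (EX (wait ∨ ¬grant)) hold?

Sat(¬grant) = {m2, m3, m6, m7}
Sat(wait ∨ ¬grant) = {m2, m3, m6, m7}
Sat(EX (wait ∨ ¬grant)) = {s : some successor in {m2, m3, m6, m7}} = {m1, m2, m3, m4, m6, m7}
AG (EX (wait ∨ ¬grant)): greatest fixpoint, start Z0 = {m1, m2, m3, m4, m6, m7}, keep only states in Sat with every successor in Z. Z1 = {m1, m2, m3, m6, m7}; fixed.
Sat(AG (EX (wait ∨ ¬grant))) = {m1, m2, m3, m6, m7}
m0 ∉ Sat(AG (EX (wait ∨ ¬grant))) = {m1, m2, m3, m6, m7}, so the formula does not hold at m0.

No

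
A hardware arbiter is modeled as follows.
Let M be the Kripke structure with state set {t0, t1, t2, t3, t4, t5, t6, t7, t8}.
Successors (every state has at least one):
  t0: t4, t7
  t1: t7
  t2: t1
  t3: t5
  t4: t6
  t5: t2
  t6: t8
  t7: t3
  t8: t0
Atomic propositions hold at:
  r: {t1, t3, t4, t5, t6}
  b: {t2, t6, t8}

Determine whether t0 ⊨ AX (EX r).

Yes

Sat(EX r) = {s : some successor in {t1, t3, t4, t5, t6}} = {t0, t2, t3, t4, t7}
Sat(AX (EX r)) = {s : every successor in {t0, t2, t3, t4, t7}} = {t0, t1, t5, t7, t8}
t0 ∈ Sat(AX (EX r)) = {t0, t1, t5, t7, t8}, so the formula holds at t0.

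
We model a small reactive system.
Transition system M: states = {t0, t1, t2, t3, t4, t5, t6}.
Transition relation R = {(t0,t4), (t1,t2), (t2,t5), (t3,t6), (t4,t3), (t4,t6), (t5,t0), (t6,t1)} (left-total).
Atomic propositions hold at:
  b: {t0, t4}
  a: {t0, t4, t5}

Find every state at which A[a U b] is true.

A[a U b]: least fixpoint, start Z0 = Sat(b) = {t0, t4}, add states in Sat(a) with every successor in Z. Z1 = {t0, t4, t5}; fixed.
Sat(A[a U b]) = {t0, t4, t5}

{t0, t4, t5}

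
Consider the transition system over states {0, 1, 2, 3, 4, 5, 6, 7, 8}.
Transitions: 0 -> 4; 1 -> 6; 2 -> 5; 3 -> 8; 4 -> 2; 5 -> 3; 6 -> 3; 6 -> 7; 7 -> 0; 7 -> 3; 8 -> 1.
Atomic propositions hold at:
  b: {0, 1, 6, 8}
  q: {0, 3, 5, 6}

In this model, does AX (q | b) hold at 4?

Sat(q | b) = {0, 1, 3, 5, 6, 8}
Sat(AX (q | b)) = {s : every successor in {0, 1, 3, 5, 6, 8}} = {1, 2, 3, 5, 7, 8}
4 ∉ Sat(AX (q | b)) = {1, 2, 3, 5, 7, 8}, so the formula does not hold at 4.

No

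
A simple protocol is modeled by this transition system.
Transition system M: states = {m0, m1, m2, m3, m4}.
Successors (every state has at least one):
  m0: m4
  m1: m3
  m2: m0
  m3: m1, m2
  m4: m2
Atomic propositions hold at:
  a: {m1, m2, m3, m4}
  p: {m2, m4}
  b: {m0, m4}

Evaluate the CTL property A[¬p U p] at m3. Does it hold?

No

Sat(¬p) = {m0, m1, m3}
A[¬p U p]: least fixpoint, start Z0 = Sat(p) = {m2, m4}, add states in Sat(¬p) with every successor in Z. Z1 = {m0, m2, m4}; fixed.
Sat(A[¬p U p]) = {m0, m2, m4}
m3 ∉ Sat(A[¬p U p]) = {m0, m2, m4}, so the formula does not hold at m3.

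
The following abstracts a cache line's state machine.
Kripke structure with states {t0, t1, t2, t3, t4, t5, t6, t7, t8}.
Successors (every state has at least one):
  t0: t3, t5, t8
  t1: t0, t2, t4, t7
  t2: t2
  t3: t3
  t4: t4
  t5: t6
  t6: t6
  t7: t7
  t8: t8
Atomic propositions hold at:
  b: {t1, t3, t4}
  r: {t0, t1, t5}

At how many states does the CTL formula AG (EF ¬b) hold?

5

Sat(¬b) = {t0, t2, t5, t6, t7, t8}
EF ¬b: least fixpoint, start Z0 = {t0, t2, t5, t6, t7, t8}, add states with some successor in Z. Z1 = {t0, t1, t2, t5, t6, t7, t8}; fixed.
Sat(EF ¬b) = {t0, t1, t2, t5, t6, t7, t8}
AG (EF ¬b): greatest fixpoint, start Z0 = {t0, t1, t2, t5, t6, t7, t8}, keep only states in Sat with every successor in Z. Z1 = {t2, t5, t6, t7, t8}; fixed.
Sat(AG (EF ¬b)) = {t2, t5, t6, t7, t8}
|Sat(AG (EF ¬b))| = |{t2, t5, t6, t7, t8}| = 5.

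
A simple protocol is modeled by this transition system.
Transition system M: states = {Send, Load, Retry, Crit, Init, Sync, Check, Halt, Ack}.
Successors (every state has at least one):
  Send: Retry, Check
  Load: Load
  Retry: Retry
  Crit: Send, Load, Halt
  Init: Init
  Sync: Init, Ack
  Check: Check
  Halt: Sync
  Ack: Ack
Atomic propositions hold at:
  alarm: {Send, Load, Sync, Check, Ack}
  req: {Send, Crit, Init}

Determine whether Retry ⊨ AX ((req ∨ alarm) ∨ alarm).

No

Sat(req ∨ alarm) = {Send, Load, Crit, Init, Sync, Check, Ack}
Sat((req ∨ alarm) ∨ alarm) = {Send, Load, Crit, Init, Sync, Check, Ack}
Sat(AX ((req ∨ alarm) ∨ alarm)) = {s : every successor in {Send, Load, Crit, Init, Sync, Check, Ack}} = {Load, Init, Sync, Check, Halt, Ack}
Retry ∉ Sat(AX ((req ∨ alarm) ∨ alarm)) = {Load, Init, Sync, Check, Halt, Ack}, so the formula does not hold at Retry.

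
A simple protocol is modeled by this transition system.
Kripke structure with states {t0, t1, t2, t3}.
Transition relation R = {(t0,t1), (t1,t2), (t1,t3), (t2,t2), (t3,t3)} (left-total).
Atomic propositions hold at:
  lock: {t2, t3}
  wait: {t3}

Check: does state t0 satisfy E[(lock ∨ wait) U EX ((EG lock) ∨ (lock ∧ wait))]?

Sat(lock ∨ wait) = {t2, t3}
EG lock: greatest fixpoint, start Z0 = {t2, t3}, keep only states in Sat with some successor in Z. Already a fixed point.
Sat(EG lock) = {t2, t3}
Sat(lock ∧ wait) = {t3}
Sat((EG lock) ∨ (lock ∧ wait)) = {t2, t3}
Sat(EX ((EG lock) ∨ (lock ∧ wait))) = {s : some successor in {t2, t3}} = {t1, t2, t3}
E[(lock ∨ wait) U EX ((EG lock) ∨ (lock ∧ wait))]: least fixpoint, start Z0 = Sat(EX ((EG lock) ∨ (lock ∧ wait))) = {t1, t2, t3}, add states in Sat(lock ∨ wait) with some successor in Z. Already a fixed point.
Sat(E[(lock ∨ wait) U EX ((EG lock) ∨ (lock ∧ wait))]) = {t1, t2, t3}
t0 ∉ Sat(E[(lock ∨ wait) U EX ((EG lock) ∨ (lock ∧ wait))]) = {t1, t2, t3}, so the formula does not hold at t0.

No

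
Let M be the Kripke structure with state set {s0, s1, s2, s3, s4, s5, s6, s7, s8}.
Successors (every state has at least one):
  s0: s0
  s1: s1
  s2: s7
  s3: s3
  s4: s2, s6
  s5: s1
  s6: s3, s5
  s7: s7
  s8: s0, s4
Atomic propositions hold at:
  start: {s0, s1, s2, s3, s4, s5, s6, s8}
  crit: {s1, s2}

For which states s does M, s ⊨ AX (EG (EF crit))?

{s1, s5}

EF crit: least fixpoint, start Z0 = {s1, s2}, add states with some successor in Z. Z1 = {s1, s2, s4, s5}; Z2 = {s1, s2, s4, s5, s6, s8}; fixed.
Sat(EF crit) = {s1, s2, s4, s5, s6, s8}
EG (EF crit): greatest fixpoint, start Z0 = {s1, s2, s4, s5, s6, s8}, keep only states in Sat with some successor in Z. Z1 = {s1, s4, s5, s6, s8}; fixed.
Sat(EG (EF crit)) = {s1, s4, s5, s6, s8}
Sat(AX (EG (EF crit))) = {s : every successor in {s1, s4, s5, s6, s8}} = {s1, s5}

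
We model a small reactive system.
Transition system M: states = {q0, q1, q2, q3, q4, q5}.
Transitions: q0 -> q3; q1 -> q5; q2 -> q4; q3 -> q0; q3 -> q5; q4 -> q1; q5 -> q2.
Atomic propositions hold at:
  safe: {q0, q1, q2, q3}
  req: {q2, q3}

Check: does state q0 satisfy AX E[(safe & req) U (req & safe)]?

Sat(safe & req) = {q2, q3}
Sat(req & safe) = {q2, q3}
E[(safe & req) U (req & safe)]: least fixpoint, start Z0 = Sat((req & safe)) = {q2, q3}, add states in Sat(safe & req) with some successor in Z. Already a fixed point.
Sat(E[(safe & req) U (req & safe)]) = {q2, q3}
Sat(AX E[(safe & req) U (req & safe)]) = {s : every successor in {q2, q3}} = {q0, q5}
q0 ∈ Sat(AX E[(safe & req) U (req & safe)]) = {q0, q5}, so the formula holds at q0.

Yes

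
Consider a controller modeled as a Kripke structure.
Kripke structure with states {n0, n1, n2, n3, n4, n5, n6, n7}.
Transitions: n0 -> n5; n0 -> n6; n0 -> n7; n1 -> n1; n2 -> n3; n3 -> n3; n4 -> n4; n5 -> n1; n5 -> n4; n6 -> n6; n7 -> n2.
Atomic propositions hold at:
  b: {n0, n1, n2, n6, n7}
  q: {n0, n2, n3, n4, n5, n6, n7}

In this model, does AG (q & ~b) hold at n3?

Yes

Sat(~b) = {n3, n4, n5}
Sat(q & ~b) = {n3, n4, n5}
AG (q & ~b): greatest fixpoint, start Z0 = {n3, n4, n5}, keep only states in Sat with every successor in Z. Z1 = {n3, n4}; fixed.
Sat(AG (q & ~b)) = {n3, n4}
n3 ∈ Sat(AG (q & ~b)) = {n3, n4}, so the formula holds at n3.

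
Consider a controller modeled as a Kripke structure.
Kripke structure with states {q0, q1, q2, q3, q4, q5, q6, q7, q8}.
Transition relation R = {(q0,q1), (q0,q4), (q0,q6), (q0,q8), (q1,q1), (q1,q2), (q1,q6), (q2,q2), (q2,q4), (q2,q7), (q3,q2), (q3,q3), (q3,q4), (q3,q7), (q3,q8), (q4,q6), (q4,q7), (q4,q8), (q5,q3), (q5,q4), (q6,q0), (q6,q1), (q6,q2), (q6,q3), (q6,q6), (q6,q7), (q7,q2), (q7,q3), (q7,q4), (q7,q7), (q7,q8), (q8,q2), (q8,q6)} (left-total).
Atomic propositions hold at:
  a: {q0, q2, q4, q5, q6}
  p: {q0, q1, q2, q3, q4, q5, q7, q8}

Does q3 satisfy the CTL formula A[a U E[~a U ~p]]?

Sat(~a) = {q1, q3, q7, q8}
Sat(~p) = {q6}
E[~a U ~p]: least fixpoint, start Z0 = Sat(~p) = {q6}, add states in Sat(~a) with some successor in Z. Z1 = {q1, q6, q8}; Z2 = {q1, q3, q6, q7, q8}; fixed.
Sat(E[~a U ~p]) = {q1, q3, q6, q7, q8}
A[a U E[~a U ~p]]: least fixpoint, start Z0 = Sat(E[~a U ~p]) = {q1, q3, q6, q7, q8}, add states in Sat(a) with every successor in Z. Z1 = {q1, q3, q4, q6, q7, q8}; Z2 = {q0, q1, q3, q4, q5, q6, q7, q8}; fixed.
Sat(A[a U E[~a U ~p]]) = {q0, q1, q3, q4, q5, q6, q7, q8}
q3 ∈ Sat(A[a U E[~a U ~p]]) = {q0, q1, q3, q4, q5, q6, q7, q8}, so the formula holds at q3.

Yes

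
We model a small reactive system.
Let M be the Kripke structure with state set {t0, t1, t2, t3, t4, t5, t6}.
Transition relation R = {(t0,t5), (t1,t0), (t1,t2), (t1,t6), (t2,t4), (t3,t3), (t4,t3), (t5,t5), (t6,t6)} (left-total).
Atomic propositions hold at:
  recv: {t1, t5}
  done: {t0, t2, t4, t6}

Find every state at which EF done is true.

EF done: least fixpoint, start Z0 = {t0, t2, t4, t6}, add states with some successor in Z. Z1 = {t0, t1, t2, t4, t6}; fixed.
Sat(EF done) = {t0, t1, t2, t4, t6}

{t0, t1, t2, t4, t6}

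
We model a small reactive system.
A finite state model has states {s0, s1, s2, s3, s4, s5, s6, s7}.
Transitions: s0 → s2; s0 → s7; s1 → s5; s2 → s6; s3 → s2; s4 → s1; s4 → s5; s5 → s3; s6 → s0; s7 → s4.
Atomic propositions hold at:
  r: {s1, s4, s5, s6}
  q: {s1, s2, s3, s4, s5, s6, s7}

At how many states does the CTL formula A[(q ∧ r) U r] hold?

Sat(q ∧ r) = {s1, s4, s5, s6}
A[(q ∧ r) U r]: least fixpoint, start Z0 = Sat(r) = {s1, s4, s5, s6}, add states in Sat(q ∧ r) with every successor in Z. Already a fixed point.
Sat(A[(q ∧ r) U r]) = {s1, s4, s5, s6}
|Sat(A[(q ∧ r) U r])| = |{s1, s4, s5, s6}| = 4.

4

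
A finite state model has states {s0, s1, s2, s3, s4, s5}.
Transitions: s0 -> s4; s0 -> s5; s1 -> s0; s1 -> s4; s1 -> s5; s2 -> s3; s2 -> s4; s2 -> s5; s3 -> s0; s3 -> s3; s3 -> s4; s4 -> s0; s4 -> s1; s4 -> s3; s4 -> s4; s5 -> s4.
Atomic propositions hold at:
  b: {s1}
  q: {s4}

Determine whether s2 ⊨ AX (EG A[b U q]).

A[b U q]: least fixpoint, start Z0 = Sat(q) = {s4}, add states in Sat(b) with every successor in Z. Already a fixed point.
Sat(A[b U q]) = {s4}
EG A[b U q]: greatest fixpoint, start Z0 = {s4}, keep only states in Sat with some successor in Z. Already a fixed point.
Sat(EG A[b U q]) = {s4}
Sat(AX (EG A[b U q])) = {s : every successor in {s4}} = {s5}
s2 ∉ Sat(AX (EG A[b U q])) = {s5}, so the formula does not hold at s2.

No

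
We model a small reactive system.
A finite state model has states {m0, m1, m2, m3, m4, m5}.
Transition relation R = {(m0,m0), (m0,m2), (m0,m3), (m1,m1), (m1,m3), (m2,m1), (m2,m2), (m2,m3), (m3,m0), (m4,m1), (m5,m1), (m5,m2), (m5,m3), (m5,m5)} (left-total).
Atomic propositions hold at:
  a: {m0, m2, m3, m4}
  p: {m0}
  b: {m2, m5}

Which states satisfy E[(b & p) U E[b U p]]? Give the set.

{m0}

Sat(b & p) = ∅
E[b U p]: least fixpoint, start Z0 = Sat(p) = {m0}, add states in Sat(b) with some successor in Z. Already a fixed point.
Sat(E[b U p]) = {m0}
E[(b & p) U E[b U p]]: least fixpoint, start Z0 = Sat(E[b U p]) = {m0}, add states in Sat(b & p) with some successor in Z. Already a fixed point.
Sat(E[(b & p) U E[b U p]]) = {m0}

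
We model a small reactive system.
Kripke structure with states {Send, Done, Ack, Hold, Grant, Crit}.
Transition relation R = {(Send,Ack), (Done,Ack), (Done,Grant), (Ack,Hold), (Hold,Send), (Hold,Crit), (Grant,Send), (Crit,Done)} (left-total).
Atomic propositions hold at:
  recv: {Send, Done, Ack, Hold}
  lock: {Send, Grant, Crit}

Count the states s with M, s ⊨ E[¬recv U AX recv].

4

Sat(¬recv) = {Grant, Crit}
Sat(AX recv) = {s : every successor in {Send, Done, Ack, Hold}} = {Send, Ack, Grant, Crit}
E[¬recv U AX recv]: least fixpoint, start Z0 = Sat(AX recv) = {Send, Ack, Grant, Crit}, add states in Sat(¬recv) with some successor in Z. Already a fixed point.
Sat(E[¬recv U AX recv]) = {Send, Ack, Grant, Crit}
|Sat(E[¬recv U AX recv])| = |{Send, Ack, Grant, Crit}| = 4.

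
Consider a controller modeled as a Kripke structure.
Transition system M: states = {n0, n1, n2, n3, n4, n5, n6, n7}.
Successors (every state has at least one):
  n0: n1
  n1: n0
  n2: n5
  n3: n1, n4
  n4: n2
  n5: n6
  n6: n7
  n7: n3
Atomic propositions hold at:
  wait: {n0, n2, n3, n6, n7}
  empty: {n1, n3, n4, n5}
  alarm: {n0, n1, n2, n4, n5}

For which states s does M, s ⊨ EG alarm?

EG alarm: greatest fixpoint, start Z0 = {n0, n1, n2, n4, n5}, keep only states in Sat with some successor in Z. Z1 = {n0, n1, n2, n4}; Z2 = {n0, n1, n4}; Z3 = {n0, n1}; fixed.
Sat(EG alarm) = {n0, n1}

{n0, n1}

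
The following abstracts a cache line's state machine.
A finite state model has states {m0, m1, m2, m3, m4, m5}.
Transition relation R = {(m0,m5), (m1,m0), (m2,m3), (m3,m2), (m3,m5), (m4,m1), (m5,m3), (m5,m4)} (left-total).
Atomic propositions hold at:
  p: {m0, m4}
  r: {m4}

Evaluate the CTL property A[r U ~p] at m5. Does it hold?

Sat(~p) = {m1, m2, m3, m5}
A[r U ~p]: least fixpoint, start Z0 = Sat(~p) = {m1, m2, m3, m5}, add states in Sat(r) with every successor in Z. Z1 = {m1, m2, m3, m4, m5}; fixed.
Sat(A[r U ~p]) = {m1, m2, m3, m4, m5}
m5 ∈ Sat(A[r U ~p]) = {m1, m2, m3, m4, m5}, so the formula holds at m5.

Yes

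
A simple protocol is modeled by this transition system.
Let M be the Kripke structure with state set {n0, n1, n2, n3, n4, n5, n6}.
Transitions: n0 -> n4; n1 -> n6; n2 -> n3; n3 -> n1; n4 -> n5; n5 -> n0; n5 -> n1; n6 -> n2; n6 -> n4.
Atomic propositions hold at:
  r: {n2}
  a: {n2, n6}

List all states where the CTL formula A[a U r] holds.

{n2}

A[a U r]: least fixpoint, start Z0 = Sat(r) = {n2}, add states in Sat(a) with every successor in Z. Already a fixed point.
Sat(A[a U r]) = {n2}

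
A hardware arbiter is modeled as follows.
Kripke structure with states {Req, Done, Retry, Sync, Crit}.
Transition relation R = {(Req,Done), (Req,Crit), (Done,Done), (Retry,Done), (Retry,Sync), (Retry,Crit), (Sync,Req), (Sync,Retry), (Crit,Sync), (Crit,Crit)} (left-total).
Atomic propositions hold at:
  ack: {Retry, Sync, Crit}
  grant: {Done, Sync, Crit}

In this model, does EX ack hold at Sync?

Yes

Sat(EX ack) = {s : some successor in {Retry, Sync, Crit}} = {Req, Retry, Sync, Crit}
Sync ∈ Sat(EX ack) = {Req, Retry, Sync, Crit}, so the formula holds at Sync.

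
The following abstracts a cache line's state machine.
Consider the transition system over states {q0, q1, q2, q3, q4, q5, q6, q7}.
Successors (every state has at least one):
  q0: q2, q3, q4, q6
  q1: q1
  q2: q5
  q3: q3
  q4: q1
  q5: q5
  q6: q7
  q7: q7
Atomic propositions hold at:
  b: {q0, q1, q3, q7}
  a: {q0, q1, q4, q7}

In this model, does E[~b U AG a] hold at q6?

Yes

Sat(~b) = {q2, q4, q5, q6}
AG a: greatest fixpoint, start Z0 = {q0, q1, q4, q7}, keep only states in Sat with every successor in Z. Z1 = {q1, q4, q7}; fixed.
Sat(AG a) = {q1, q4, q7}
E[~b U AG a]: least fixpoint, start Z0 = Sat(AG a) = {q1, q4, q7}, add states in Sat(~b) with some successor in Z. Z1 = {q1, q4, q6, q7}; fixed.
Sat(E[~b U AG a]) = {q1, q4, q6, q7}
q6 ∈ Sat(E[~b U AG a]) = {q1, q4, q6, q7}, so the formula holds at q6.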